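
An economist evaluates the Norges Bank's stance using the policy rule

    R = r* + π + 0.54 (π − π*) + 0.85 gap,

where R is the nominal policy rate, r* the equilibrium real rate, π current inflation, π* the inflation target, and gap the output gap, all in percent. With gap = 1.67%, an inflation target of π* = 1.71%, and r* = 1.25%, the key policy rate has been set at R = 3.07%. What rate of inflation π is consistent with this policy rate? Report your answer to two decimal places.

Collecting π: R = r* + (1 + 0.54) π − 0.54 π* + 0.85 gap
1.54 π = 3.07 − 1.25 + 0.54 × 1.71 − 0.85 × 1.67 = 1.3239
π = 1.3239 / 1.54 = 0.86

0.86%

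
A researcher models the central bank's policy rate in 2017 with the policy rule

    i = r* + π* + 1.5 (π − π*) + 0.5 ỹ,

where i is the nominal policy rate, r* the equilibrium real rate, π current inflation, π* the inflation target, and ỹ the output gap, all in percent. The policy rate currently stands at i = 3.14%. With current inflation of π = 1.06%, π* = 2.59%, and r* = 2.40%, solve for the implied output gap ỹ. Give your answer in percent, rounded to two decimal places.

0.5 ỹ = 3.14 − 2.40 − 2.59 − 1.5 × (1.06 − 2.59) = 0.445
ỹ = 0.445 / 0.5 = 0.89

0.89%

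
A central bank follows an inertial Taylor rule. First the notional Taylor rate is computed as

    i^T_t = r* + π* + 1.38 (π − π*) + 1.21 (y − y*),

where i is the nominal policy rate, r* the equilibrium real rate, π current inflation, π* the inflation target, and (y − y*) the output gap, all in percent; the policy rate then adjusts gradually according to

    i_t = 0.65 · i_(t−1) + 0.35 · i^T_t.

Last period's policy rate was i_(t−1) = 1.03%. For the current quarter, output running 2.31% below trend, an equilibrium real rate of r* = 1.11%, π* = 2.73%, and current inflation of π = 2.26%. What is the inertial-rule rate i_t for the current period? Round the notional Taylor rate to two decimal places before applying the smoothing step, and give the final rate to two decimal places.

Output 2.31% below potential → (y − y*) = -2.31.
i^T_t = 1.11 + 2.73 + 1.38 × (2.26 − 2.73) + 1.21 × (-2.31)
   = 1.11 + 2.73 − 0.6486 − 2.7951 = 0.40
i_t = 0.65 × 1.03 + 0.35 × 0.40 = 0.6695 + 0.14 = 0.81

0.81%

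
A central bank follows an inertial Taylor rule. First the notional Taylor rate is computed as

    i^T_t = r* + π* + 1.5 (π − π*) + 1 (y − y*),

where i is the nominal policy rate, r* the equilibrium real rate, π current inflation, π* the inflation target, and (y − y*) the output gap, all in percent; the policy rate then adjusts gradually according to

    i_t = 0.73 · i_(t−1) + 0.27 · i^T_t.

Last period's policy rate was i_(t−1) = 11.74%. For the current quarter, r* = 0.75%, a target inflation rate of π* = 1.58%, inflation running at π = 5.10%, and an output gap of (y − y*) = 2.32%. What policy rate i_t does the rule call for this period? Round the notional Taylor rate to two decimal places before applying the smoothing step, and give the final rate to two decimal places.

i^T_t = 0.75 + 1.58 + 1.5 × (5.10 − 1.58) + 1 × 2.32
   = 0.75 + 1.58 + 5.28 + 2.32 = 9.93
i_t = 0.73 × 11.74 + 0.27 × 9.93 = 8.5702 + 2.6811 = 11.25

11.25%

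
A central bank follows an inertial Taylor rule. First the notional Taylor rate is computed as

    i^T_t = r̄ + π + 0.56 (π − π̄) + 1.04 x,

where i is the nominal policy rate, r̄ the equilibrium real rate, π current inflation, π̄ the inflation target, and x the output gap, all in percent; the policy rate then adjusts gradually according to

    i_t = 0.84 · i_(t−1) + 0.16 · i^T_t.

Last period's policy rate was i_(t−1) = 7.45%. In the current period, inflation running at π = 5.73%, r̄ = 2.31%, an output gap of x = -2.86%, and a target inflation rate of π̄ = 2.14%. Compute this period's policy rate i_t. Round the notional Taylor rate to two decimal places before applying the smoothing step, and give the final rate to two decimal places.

7.39%

i^T_t = 2.31 + 5.73 + 0.56 × (5.73 − 2.14) + 1.04 × (-2.86)
   = 2.31 + 5.73 + 2.0104 − 2.9744 = 7.08
i_t = 0.84 × 7.45 + 0.16 × 7.08 = 6.258 + 1.1328 = 7.39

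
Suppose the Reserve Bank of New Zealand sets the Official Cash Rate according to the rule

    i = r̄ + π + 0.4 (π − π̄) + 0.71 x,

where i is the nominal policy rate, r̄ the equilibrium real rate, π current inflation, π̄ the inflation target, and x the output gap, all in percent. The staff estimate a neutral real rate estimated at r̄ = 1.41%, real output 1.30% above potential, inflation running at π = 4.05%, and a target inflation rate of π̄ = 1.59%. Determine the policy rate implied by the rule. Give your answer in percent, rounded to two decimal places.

Output 1.30% above potential → x = 1.30.
i = 1.41 + 4.05 + 0.4 × (4.05 − 1.59) + 0.71 × 1.30
   = 1.41 + 4.05 + 0.984 + 0.923 = 7.37

7.37%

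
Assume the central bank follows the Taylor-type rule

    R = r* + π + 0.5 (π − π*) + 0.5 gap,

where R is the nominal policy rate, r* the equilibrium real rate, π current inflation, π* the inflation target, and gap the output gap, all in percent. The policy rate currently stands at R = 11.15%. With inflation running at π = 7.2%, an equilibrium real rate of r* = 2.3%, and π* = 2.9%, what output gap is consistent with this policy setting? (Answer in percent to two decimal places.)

-1.00%

0.5 gap = 11.15 − 2.3 − 7.2 − 0.5 × (7.2 − 2.9) = -0.5
gap = -0.5 / 0.5 = -1.00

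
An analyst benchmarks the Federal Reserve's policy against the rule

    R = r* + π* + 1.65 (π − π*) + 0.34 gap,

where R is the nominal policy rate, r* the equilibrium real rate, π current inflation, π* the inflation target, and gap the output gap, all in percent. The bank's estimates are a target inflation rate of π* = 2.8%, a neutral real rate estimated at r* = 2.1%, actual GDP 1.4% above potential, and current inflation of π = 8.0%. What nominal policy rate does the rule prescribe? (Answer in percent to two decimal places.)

Output 1.4% above potential → gap = 1.4.
R = 2.1 + 2.8 + 1.65 × (8.0 − 2.8) + 0.34 × 1.4
   = 2.1 + 2.8 + 8.58 + 0.476 = 13.96

13.96%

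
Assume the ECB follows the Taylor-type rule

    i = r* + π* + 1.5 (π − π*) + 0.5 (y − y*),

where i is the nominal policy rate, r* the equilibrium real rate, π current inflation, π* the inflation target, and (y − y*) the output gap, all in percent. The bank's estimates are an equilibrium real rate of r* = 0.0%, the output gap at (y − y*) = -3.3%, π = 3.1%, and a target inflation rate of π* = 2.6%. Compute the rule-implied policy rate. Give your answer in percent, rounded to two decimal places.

i = 0.0 + 2.6 + 1.5 × (3.1 − 2.6) + 0.5 × (-3.3)
   = 0.0 + 2.6 + 0.75 − 1.65 = 1.70

1.70%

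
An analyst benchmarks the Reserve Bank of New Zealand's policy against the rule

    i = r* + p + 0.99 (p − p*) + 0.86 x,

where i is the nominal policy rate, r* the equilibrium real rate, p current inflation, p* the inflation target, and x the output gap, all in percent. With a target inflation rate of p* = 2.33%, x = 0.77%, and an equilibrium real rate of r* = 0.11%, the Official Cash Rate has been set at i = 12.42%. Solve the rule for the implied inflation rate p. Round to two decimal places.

Collecting p: i = r* + (1 + 0.99) p − 0.99 p* + 0.86 x
1.99 p = 12.42 − 0.11 + 0.99 × 2.33 − 0.86 × 0.77 = 13.9545
p = 13.9545 / 1.99 = 7.01

7.01%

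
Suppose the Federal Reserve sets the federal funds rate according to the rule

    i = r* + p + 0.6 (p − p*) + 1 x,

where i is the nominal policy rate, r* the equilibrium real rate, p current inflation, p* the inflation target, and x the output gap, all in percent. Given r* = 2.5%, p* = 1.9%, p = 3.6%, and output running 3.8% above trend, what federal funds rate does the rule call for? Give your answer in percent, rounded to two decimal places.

10.92%

Output 3.8% above potential → x = 3.8.
i = 2.5 + 3.6 + 0.6 × (3.6 − 1.9) + 1 × 3.8
   = 2.5 + 3.6 + 1.02 + 3.8 = 10.92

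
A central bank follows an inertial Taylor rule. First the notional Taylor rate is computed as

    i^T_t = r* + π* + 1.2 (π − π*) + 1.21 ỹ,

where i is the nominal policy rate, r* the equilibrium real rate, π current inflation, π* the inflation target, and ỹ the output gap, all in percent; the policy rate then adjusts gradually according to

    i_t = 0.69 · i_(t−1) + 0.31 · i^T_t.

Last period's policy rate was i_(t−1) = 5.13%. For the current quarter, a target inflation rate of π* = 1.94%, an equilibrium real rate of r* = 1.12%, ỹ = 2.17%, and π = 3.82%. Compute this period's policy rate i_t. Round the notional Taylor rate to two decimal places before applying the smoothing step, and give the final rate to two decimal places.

6.00%

i^T_t = 1.12 + 1.94 + 1.2 × (3.82 − 1.94) + 1.21 × 2.17
   = 1.12 + 1.94 + 2.256 + 2.6257 = 7.94
i_t = 0.69 × 5.13 + 0.31 × 7.94 = 3.5397 + 2.4614 = 6.00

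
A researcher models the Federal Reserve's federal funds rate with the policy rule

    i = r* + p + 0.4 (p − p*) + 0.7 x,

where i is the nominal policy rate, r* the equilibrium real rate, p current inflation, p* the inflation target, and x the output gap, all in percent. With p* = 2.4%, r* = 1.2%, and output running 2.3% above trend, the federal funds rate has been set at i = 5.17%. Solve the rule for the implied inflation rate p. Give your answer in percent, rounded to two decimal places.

2.37%

Output 2.3% above potential → x = 2.3.
Collecting p: i = r* + (1 + 0.4) p − 0.4 p* + 0.7 x
1.4 p = 5.17 − 1.2 + 0.4 × 2.4 − 0.7 × 2.3 = 3.32
p = 3.32 / 1.4 = 2.37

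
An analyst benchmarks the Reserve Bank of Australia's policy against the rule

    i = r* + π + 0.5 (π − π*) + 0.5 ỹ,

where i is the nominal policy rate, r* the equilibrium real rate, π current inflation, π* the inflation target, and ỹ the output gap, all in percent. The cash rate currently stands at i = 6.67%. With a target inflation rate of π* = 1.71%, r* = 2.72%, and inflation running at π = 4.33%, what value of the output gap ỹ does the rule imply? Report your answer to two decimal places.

-3.38%

0.5 ỹ = 6.67 − 2.72 − 4.33 − 0.5 × (4.33 − 1.71) = -1.69
ỹ = -1.69 / 0.5 = -3.38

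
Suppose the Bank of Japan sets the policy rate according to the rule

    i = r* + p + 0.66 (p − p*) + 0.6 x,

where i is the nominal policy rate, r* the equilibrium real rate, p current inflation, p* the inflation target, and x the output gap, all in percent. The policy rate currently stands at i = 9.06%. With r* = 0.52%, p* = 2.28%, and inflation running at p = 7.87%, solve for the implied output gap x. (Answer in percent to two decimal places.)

0.6 x = 9.06 − 0.52 − 7.87 − 0.66 × (7.87 − 2.28) = -3.0194
x = -3.0194 / 0.6 = -5.03

-5.03%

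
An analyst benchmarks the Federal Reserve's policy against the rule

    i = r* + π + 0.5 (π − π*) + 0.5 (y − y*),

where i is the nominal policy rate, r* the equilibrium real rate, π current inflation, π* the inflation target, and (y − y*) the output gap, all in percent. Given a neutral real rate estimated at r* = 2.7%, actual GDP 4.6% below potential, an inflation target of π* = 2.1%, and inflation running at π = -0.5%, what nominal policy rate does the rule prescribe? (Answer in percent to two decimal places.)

-1.40%

Output 4.6% below potential → (y − y*) = -4.6.
i = 2.7 + (-0.5) + 0.5 × (-0.5 − 2.1) + 0.5 × (-4.6)
   = 2.7 − 0.5 − 1.3 − 2.3 = -1.40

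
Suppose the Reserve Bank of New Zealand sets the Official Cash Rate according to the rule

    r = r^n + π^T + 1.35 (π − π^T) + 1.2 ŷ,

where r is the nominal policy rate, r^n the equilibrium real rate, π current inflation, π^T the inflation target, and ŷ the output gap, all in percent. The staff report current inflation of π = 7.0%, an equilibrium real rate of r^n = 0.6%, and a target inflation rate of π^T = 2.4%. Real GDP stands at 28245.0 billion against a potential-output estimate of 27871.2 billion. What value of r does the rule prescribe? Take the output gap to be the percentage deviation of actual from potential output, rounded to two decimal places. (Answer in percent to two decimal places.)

10.82%

Output gap = 100 × (28245.0 − 27871.2) / 27871.2 = 1.34%.
r = 0.60 + 2.40 + 1.35 × (7.00 − 2.40) + 1.2 × 1.34
   = 0.60 + 2.4 + 6.21 + 1.608 = 10.82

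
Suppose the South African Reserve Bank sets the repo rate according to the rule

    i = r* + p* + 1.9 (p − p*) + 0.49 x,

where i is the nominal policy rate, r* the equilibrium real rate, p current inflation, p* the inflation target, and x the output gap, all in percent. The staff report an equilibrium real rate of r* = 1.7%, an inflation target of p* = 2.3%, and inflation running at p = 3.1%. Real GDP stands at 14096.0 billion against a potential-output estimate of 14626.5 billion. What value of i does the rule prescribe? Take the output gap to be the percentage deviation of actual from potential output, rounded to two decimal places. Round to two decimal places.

Output gap = 100 × (14096.0 − 14626.5) / 14626.5 = -3.63%.
i = 1.70 + 2.30 + 1.9 × (3.10 − 2.30) + 0.49 × (-3.63)
   = 1.70 + 2.3 + 1.52 − 1.7787 = 3.74

3.74%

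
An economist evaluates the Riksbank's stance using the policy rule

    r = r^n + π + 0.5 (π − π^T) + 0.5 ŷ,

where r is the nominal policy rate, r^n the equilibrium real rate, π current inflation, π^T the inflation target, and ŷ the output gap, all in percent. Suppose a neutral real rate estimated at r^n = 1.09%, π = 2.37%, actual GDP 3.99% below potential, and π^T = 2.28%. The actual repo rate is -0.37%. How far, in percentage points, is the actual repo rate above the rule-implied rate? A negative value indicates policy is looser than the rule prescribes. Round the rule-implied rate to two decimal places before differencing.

Output 3.99% below potential → ŷ = -3.99.
r = 1.09 + 2.37 + 0.5 × (2.37 − 2.28) + 0.5 × (-3.99)
   = 1.09 + 2.37 + 0.045 − 1.995 = 1.51
Deviation = -0.37 − 1.51 = -1.88 pp.

-1.88 pp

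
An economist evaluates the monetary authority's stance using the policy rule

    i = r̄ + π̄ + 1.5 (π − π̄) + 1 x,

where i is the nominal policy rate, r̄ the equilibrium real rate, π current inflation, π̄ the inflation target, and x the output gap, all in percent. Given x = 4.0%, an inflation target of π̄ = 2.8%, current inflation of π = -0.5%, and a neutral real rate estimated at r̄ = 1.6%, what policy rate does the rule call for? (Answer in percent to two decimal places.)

i = 1.6 + 2.8 + 1.5 × (-0.5 − 2.8) + 1 × 4.0
   = 1.6 + 2.8 − 4.95 + 4 = 3.45

3.45%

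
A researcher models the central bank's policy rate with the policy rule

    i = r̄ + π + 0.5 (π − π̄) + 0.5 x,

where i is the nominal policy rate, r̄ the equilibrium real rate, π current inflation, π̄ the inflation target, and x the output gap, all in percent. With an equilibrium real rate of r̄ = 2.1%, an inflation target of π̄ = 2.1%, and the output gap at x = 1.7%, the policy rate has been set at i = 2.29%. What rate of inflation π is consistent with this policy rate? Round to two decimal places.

Collecting π: i = r̄ + (1 + 0.5) π − 0.5 π̄ + 0.5 x
1.5 π = 2.29 − 2.1 + 0.5 × 2.1 − 0.5 × 1.7 = 0.39
π = 0.39 / 1.5 = 0.26

0.26%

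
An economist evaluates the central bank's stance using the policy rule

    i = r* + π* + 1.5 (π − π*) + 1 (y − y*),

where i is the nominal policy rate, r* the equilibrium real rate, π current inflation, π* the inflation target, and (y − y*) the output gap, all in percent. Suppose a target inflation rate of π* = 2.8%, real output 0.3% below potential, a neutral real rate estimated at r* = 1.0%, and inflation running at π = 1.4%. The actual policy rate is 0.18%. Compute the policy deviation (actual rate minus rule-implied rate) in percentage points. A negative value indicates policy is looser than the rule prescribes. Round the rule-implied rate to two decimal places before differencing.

-1.22 pp

Output 0.3% below potential → (y − y*) = -0.3.
i = 1.0 + 2.8 + 1.5 × (1.4 − 2.8) + 1 × (-0.3)
   = 1.0 + 2.8 − 2.1 − 0.3 = 1.40
Deviation = 0.18 − 1.40 = -1.22 pp.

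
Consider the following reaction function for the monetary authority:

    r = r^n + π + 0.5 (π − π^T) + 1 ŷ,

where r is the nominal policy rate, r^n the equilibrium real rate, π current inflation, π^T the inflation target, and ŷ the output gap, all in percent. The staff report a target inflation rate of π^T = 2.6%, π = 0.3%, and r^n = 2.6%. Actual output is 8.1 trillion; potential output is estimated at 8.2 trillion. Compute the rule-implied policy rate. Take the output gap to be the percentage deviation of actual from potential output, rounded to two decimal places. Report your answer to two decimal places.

Output gap = 100 × (8.1 − 8.2) / 8.2 = -1.22%.
r = 2.60 + 0.30 + 0.5 × (0.30 − 2.60) + 1 × (-1.22)
   = 2.60 + 0.3 − 1.15 − 1.22 = 0.53

0.53%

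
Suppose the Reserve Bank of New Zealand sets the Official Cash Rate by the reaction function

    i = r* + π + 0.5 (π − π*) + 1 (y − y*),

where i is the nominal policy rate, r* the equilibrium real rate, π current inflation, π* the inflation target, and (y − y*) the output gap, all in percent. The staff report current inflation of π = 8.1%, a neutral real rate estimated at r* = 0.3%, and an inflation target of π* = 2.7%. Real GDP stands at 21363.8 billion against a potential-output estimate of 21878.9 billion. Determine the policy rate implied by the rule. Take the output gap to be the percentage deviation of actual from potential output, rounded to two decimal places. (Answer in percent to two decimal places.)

Output gap = 100 × (21363.8 − 21878.9) / 21878.9 = -2.35%.
i = 0.30 + 8.10 + 0.5 × (8.10 − 2.70) + 1 × (-2.35)
   = 0.30 + 8.1 + 2.7 − 2.35 = 8.75

8.75%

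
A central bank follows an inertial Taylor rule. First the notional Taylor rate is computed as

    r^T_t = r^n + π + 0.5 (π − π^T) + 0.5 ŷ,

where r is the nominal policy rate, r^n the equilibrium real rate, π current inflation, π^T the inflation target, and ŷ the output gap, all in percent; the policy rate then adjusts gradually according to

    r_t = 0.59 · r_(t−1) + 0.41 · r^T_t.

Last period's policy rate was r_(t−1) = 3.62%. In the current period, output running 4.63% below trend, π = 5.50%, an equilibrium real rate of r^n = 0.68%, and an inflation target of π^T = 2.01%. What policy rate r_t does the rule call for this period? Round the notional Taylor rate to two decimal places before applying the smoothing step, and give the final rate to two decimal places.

4.44%

Output 4.63% below potential → ŷ = -4.63.
r^T_t = 0.68 + 5.50 + 0.5 × (5.50 − 2.01) + 0.5 × (-4.63)
   = 0.68 + 5.5 + 1.745 − 2.315 = 5.61
r_t = 0.59 × 3.62 + 0.41 × 5.61 = 2.1358 + 2.3001 = 4.44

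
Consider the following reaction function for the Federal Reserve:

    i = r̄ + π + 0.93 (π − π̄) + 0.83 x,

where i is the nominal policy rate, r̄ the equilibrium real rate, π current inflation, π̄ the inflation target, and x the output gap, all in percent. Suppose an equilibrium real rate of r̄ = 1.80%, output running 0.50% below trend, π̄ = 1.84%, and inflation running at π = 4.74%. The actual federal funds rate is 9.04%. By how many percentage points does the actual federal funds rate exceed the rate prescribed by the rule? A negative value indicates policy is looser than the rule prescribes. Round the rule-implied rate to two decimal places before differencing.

0.22 pp

Output 0.50% below potential → x = -0.50.
i = 1.80 + 4.74 + 0.93 × (4.74 − 1.84) + 0.83 × (-0.50)
   = 1.80 + 4.74 + 2.697 − 0.415 = 8.82
Deviation = 9.04 − 8.82 = 0.22 pp.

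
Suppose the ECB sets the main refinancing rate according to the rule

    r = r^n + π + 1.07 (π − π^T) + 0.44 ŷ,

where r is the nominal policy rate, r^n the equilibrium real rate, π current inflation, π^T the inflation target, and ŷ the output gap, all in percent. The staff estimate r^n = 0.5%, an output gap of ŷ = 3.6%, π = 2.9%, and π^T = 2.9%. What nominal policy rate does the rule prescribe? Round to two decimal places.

4.98%

r = 0.5 + 2.9 + 1.07 × (2.9 − 2.9) + 0.44 × 3.6
   = 0.5 + 2.9 + 0 + 1.584 = 4.98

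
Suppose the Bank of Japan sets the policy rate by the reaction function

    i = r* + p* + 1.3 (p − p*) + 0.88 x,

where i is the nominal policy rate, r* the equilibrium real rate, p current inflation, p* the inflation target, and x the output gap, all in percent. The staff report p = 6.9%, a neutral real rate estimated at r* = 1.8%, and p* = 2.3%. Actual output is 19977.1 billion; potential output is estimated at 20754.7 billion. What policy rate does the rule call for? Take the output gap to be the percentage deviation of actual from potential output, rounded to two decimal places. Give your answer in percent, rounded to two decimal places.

Output gap = 100 × (19977.1 − 20754.7) / 20754.7 = -3.75%.
i = 1.80 + 2.30 + 1.3 × (6.90 − 2.30) + 0.88 × (-3.75)
   = 1.80 + 2.3 + 5.98 − 3.3 = 6.78

6.78%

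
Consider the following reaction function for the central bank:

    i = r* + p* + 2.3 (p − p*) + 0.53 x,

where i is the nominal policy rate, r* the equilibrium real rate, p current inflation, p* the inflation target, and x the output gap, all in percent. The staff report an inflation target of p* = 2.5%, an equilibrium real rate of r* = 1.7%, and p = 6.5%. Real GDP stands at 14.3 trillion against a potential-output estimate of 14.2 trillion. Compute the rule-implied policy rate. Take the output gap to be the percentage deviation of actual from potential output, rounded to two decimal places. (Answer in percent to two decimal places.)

Output gap = 100 × (14.3 − 14.2) / 14.2 = 0.70%.
i = 1.70 + 2.50 + 2.3 × (6.50 − 2.50) + 0.53 × 0.70
   = 1.70 + 2.5 + 9.2 + 0.371 = 13.77

13.77%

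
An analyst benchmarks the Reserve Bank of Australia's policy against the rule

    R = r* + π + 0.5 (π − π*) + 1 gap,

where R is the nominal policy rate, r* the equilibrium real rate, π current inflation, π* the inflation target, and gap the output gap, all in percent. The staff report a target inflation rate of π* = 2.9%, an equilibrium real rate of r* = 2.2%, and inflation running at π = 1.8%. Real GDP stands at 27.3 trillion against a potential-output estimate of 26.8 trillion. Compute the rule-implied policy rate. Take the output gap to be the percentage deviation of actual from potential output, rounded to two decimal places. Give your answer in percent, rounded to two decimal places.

5.32%

Output gap = 100 × (27.3 − 26.8) / 26.8 = 1.87%.
R = 2.20 + 1.80 + 0.5 × (1.80 − 2.90) + 1 × 1.87
   = 2.20 + 1.8 − 0.55 + 1.87 = 5.32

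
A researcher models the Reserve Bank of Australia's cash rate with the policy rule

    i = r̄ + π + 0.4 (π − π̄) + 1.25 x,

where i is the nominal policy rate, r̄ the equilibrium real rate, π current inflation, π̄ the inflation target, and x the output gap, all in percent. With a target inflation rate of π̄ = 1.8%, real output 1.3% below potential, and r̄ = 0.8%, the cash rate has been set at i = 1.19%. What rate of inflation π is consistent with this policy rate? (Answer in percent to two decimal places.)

1.95%

Output 1.3% below potential → x = -1.3.
Collecting π: i = r̄ + (1 + 0.4) π − 0.4 π̄ + 1.25 x
1.4 π = 1.19 − 0.8 + 0.4 × 1.8 − 1.25 × (-1.3) = 2.735
π = 2.735 / 1.4 = 1.95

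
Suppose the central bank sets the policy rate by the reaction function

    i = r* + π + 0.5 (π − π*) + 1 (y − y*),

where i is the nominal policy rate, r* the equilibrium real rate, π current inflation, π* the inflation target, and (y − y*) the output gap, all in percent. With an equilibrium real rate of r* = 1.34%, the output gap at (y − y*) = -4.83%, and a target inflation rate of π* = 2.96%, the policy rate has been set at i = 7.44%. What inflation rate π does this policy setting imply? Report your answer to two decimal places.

8.27%

Collecting π: i = r* + (1 + 0.5) π − 0.5 π* + 1 (y − y*)
1.5 π = 7.44 − 1.34 + 0.5 × 2.96 − 1 × (-4.83) = 12.41
π = 12.41 / 1.5 = 8.27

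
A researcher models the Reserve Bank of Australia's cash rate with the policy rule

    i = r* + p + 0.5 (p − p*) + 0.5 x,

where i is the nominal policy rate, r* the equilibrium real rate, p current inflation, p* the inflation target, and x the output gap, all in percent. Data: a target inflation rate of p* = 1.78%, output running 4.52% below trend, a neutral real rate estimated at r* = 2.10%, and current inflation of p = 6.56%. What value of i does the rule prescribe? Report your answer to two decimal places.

8.79%

Output 4.52% below potential → x = -4.52.
i = 2.10 + 6.56 + 0.5 × (6.56 − 1.78) + 0.5 × (-4.52)
   = 2.10 + 6.56 + 2.39 − 2.26 = 8.79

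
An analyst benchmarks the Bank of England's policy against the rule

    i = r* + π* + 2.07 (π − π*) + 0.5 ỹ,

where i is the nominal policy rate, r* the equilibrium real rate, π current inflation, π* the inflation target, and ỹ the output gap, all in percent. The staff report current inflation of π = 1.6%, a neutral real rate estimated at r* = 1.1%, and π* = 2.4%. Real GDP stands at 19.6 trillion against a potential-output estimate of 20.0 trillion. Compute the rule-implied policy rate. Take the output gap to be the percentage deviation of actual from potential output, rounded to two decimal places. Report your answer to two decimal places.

Output gap = 100 × (19.6 − 20.0) / 20.0 = -2.00%.
i = 1.10 + 2.40 + 2.07 × (1.60 − 2.40) + 0.5 × (-2.00)
   = 1.10 + 2.4 − 1.656 − 1 = 0.84

0.84%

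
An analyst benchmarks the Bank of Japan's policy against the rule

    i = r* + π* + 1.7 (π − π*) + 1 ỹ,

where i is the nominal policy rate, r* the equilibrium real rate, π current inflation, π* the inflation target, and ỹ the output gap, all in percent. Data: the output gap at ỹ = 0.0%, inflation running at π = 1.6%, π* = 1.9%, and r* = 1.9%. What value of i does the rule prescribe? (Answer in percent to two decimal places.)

i = 1.9 + 1.9 + 1.7 × (1.6 − 1.9) + 1 × 0.0
   = 1.9 + 1.9 − 0.51 + 0 = 3.29

3.29%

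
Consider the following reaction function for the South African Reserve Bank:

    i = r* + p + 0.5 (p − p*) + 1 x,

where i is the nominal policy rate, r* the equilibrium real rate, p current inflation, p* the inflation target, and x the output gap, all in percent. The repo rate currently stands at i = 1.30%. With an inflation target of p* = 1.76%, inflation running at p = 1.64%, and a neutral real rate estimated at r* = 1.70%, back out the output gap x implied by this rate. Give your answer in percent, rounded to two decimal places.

1 x = 1.30 − 1.70 − 1.64 − 0.5 × (1.64 − 1.76) = -1.98
x = -1.98 / 1 = -1.98

-1.98%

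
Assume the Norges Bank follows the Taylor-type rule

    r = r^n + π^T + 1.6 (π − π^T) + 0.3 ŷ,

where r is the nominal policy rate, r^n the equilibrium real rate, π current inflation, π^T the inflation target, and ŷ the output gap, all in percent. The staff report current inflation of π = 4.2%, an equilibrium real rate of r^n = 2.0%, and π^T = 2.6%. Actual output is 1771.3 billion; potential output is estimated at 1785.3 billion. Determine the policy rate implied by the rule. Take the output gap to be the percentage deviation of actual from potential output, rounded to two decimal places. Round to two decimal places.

6.93%

Output gap = 100 × (1771.3 − 1785.3) / 1785.3 = -0.78%.
r = 2.00 + 2.60 + 1.6 × (4.20 − 2.60) + 0.3 × (-0.78)
   = 2.00 + 2.6 + 2.56 − 0.234 = 6.93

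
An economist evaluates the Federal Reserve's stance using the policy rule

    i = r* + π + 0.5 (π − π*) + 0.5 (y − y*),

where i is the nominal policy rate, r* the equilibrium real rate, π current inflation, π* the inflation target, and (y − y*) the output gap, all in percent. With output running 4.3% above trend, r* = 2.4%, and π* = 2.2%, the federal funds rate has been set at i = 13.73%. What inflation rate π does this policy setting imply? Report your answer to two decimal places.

Output 4.3% above potential → (y − y*) = 4.3.
Collecting π: i = r* + (1 + 0.5) π − 0.5 π* + 0.5 (y − y*)
1.5 π = 13.73 − 2.4 + 0.5 × 2.2 − 0.5 × 4.3 = 10.28
π = 10.28 / 1.5 = 6.85

6.85%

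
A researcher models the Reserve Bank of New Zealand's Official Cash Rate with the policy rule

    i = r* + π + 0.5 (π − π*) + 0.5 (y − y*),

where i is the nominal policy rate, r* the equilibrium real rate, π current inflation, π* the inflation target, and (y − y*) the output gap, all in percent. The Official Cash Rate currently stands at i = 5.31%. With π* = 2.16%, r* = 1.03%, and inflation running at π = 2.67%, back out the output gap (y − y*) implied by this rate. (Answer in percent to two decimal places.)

0.5 (y − y*) = 5.31 − 1.03 − 2.67 − 0.5 × (2.67 − 2.16) = 1.355
(y − y*) = 1.355 / 0.5 = 2.71

2.71%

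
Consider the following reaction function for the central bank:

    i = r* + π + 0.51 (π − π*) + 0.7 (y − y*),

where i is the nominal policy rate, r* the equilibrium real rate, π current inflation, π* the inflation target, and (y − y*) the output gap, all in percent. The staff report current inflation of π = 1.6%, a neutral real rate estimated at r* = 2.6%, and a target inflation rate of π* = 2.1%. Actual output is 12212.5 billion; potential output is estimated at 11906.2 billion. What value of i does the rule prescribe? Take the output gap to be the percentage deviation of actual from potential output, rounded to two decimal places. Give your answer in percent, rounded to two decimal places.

5.74%

Output gap = 100 × (12212.5 − 11906.2) / 11906.2 = 2.57%.
i = 2.60 + 1.60 + 0.51 × (1.60 − 2.10) + 0.7 × 2.57
   = 2.60 + 1.6 − 0.255 + 1.799 = 5.74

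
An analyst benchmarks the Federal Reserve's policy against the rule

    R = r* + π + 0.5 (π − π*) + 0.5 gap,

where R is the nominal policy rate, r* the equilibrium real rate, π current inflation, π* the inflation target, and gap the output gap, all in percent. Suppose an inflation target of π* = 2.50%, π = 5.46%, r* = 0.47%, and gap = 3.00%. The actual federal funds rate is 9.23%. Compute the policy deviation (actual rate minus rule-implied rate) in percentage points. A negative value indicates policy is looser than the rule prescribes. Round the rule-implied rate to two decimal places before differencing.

R = 0.47 + 5.46 + 0.5 × (5.46 − 2.50) + 0.5 × 3.00
   = 0.47 + 5.46 + 1.48 + 1.5 = 8.91
Deviation = 9.23 − 8.91 = 0.32 pp.

0.32 pp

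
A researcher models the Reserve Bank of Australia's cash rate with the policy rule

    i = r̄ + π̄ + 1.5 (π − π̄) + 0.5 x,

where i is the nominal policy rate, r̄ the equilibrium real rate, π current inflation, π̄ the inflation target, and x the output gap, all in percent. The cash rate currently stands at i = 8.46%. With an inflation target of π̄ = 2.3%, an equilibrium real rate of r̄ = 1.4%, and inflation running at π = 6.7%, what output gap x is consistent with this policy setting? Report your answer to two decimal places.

-3.68%

0.5 x = 8.46 − 1.4 − 2.3 − 1.5 × (6.7 − 2.3) = -1.84
x = -1.84 / 0.5 = -3.68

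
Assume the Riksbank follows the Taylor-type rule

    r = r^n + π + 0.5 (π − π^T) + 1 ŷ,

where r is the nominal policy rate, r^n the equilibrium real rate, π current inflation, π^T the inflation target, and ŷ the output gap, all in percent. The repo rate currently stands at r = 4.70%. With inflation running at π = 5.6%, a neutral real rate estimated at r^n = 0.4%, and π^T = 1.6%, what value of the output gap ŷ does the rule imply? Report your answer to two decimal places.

-3.30%

1 ŷ = 4.70 − 0.4 − 5.6 − 0.5 × (5.6 − 1.6) = -3.3
ŷ = -3.3 / 1 = -3.30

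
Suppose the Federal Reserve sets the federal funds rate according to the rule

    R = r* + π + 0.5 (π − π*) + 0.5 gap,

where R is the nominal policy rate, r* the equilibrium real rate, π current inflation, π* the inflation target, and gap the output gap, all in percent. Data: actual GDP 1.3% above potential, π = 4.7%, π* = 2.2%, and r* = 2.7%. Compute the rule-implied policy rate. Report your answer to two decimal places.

Output 1.3% above potential → gap = 1.3.
R = 2.7 + 4.7 + 0.5 × (4.7 − 2.2) + 0.5 × 1.3
   = 2.7 + 4.7 + 1.25 + 0.65 = 9.30

9.30%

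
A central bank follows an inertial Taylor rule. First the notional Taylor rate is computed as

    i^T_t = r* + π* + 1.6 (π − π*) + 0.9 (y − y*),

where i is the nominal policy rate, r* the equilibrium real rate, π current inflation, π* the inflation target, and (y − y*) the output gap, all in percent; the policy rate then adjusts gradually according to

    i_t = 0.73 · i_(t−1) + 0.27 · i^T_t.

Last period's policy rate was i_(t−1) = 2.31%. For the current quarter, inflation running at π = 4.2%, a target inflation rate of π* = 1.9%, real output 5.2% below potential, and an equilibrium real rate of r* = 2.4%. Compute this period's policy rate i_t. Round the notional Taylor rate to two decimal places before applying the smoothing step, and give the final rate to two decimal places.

Output 5.2% below potential → (y − y*) = -5.2.
i^T_t = 2.4 + 1.9 + 1.6 × (4.2 − 1.9) + 0.9 × (-5.2)
   = 2.4 + 1.9 + 3.68 − 4.68 = 3.30
i_t = 0.73 × 2.31 + 0.27 × 3.30 = 1.6863 + 0.891 = 2.58

2.58%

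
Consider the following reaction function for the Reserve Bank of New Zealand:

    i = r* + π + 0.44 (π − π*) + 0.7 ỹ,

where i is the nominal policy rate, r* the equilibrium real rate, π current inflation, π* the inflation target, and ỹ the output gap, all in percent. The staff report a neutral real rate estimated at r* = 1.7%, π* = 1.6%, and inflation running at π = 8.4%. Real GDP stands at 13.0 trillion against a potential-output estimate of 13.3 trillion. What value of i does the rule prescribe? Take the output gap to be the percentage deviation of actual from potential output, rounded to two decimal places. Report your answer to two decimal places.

11.51%

Output gap = 100 × (13.0 − 13.3) / 13.3 = -2.26%.
i = 1.70 + 8.40 + 0.44 × (8.40 − 1.60) + 0.7 × (-2.26)
   = 1.70 + 8.4 + 2.992 − 1.582 = 11.51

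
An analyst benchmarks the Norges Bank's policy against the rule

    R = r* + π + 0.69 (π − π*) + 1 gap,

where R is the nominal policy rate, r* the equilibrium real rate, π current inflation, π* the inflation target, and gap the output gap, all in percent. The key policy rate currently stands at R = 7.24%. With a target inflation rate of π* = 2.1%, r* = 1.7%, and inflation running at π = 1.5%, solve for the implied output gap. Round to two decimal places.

4.45%

1 gap = 7.24 − 1.7 − 1.5 − 0.69 × (1.5 − 2.1) = 4.454
gap = 4.454 / 1 = 4.45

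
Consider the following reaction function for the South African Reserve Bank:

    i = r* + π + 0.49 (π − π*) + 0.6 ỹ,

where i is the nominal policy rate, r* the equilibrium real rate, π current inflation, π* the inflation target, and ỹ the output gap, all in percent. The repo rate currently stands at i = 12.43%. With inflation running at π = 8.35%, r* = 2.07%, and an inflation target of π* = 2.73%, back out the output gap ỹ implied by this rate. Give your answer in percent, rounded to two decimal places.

-1.24%

0.6 ỹ = 12.43 − 2.07 − 8.35 − 0.49 × (8.35 − 2.73) = -0.7438
ỹ = -0.7438 / 0.6 = -1.24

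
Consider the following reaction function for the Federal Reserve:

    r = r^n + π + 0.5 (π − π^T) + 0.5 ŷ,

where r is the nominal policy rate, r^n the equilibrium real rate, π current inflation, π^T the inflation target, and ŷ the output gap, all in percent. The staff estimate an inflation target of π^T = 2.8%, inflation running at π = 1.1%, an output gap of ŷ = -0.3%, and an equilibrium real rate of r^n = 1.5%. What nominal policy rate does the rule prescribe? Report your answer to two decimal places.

r = 1.5 + 1.1 + 0.5 × (1.1 − 2.8) + 0.5 × (-0.3)
   = 1.5 + 1.1 − 0.85 − 0.15 = 1.60

1.60%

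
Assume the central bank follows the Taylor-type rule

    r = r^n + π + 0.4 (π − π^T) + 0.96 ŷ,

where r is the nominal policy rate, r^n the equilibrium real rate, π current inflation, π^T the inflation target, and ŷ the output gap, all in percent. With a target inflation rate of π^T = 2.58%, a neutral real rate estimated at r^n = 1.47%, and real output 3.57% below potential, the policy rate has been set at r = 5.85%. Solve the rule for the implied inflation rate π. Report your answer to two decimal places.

6.31%

Output 3.57% below potential → ŷ = -3.57.
Collecting π: r = r^n + (1 + 0.4) π − 0.4 π^T + 0.96 ŷ
1.4 π = 5.85 − 1.47 + 0.4 × 2.58 − 0.96 × (-3.57) = 8.8392
π = 8.8392 / 1.4 = 6.31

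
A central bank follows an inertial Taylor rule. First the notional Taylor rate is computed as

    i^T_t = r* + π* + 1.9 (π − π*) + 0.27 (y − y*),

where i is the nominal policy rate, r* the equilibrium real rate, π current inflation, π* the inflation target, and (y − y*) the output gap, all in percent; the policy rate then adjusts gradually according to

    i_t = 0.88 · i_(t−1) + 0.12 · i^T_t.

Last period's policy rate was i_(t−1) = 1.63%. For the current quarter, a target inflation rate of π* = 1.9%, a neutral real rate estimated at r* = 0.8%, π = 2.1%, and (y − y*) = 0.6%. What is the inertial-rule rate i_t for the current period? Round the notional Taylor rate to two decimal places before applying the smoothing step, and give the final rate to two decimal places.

i^T_t = 0.8 + 1.9 + 1.9 × (2.1 − 1.9) + 0.27 × 0.6
   = 0.8 + 1.9 + 0.38 + 0.162 = 3.24
i_t = 0.88 × 1.63 + 0.12 × 3.24 = 1.4344 + 0.3888 = 1.82

1.82%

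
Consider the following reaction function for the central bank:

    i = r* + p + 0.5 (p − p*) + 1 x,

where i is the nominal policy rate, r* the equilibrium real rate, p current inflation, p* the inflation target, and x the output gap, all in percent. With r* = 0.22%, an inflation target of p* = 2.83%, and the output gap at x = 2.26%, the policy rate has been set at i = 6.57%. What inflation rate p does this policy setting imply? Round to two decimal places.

Collecting p: i = r* + (1 + 0.5) p − 0.5 p* + 1 x
1.5 p = 6.57 − 0.22 + 0.5 × 2.83 − 1 × 2.26 = 5.505
p = 5.505 / 1.5 = 3.67

3.67%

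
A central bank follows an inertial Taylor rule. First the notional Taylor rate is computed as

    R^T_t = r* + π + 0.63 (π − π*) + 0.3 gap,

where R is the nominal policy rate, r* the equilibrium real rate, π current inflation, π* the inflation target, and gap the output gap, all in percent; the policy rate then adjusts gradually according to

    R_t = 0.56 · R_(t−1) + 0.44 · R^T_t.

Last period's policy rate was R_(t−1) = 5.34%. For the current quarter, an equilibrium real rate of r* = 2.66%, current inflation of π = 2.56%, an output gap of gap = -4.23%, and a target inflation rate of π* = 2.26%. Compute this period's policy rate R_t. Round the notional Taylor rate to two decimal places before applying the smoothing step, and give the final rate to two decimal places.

4.81%

R^T_t = 2.66 + 2.56 + 0.63 × (2.56 − 2.26) + 0.3 × (-4.23)
   = 2.66 + 2.56 + 0.189 − 1.269 = 4.14
R_t = 0.56 × 5.34 + 0.44 × 4.14 = 2.9904 + 1.8216 = 4.81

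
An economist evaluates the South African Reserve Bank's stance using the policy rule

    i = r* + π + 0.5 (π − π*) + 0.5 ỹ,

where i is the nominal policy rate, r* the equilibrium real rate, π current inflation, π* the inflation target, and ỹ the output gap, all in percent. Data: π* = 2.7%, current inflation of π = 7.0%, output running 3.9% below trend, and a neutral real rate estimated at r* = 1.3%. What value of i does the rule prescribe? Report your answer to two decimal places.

Output 3.9% below potential → ỹ = -3.9.
i = 1.3 + 7.0 + 0.5 × (7.0 − 2.7) + 0.5 × (-3.9)
   = 1.3 + 7 + 2.15 − 1.95 = 8.50

8.50%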